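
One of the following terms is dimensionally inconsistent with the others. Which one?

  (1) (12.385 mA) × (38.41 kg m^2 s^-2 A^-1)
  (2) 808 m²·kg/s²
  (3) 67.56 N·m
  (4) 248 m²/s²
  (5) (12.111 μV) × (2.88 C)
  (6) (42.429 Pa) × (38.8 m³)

In SI base units:
  (1) [A] · [kg·m²·s⁻²·A⁻¹] = kg·m²·s⁻²
  (2) kg·m²·s⁻²
  (3) N·m = kg·m·s⁻²·m = kg·m²·s⁻²
  (4) m²·s⁻²
  (5) [kg·m²·s⁻³·A⁻¹] · [s·A] = kg·m²·s⁻²
  (6) [kg·m⁻¹·s⁻²] · [m³] = kg·m²·s⁻²
All reduce to kg·m²·s⁻² except (4), which is m²·s⁻².

(4)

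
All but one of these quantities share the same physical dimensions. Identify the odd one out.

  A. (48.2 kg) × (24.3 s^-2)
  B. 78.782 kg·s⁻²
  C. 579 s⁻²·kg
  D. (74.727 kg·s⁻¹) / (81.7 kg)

Work out the base dimensions of each:
  A. [kg] · [s⁻²] = kg·s⁻²
  B. kg·s⁻²
  C. kg·s⁻²
  D. [kg·s⁻¹] / [kg] = s⁻¹
All reduce to kg·s⁻² except D., which is s⁻¹.

D.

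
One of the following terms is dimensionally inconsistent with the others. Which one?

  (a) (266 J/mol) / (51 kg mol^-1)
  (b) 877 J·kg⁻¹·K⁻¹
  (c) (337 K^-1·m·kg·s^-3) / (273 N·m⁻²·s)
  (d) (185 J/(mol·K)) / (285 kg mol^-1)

Reduce each to base SI dimensions:
  (a) [kg·m²·s⁻²·mol⁻¹] / [kg·mol⁻¹] = m²·s⁻²
  (b) J·kg⁻¹·K⁻¹ = N·m·kg⁻¹·K⁻¹ = m²·s⁻²·K⁻¹
  (c) [kg·m·s⁻³·K⁻¹] / [kg·m⁻¹·s⁻¹] = m²·s⁻²·K⁻¹
  (d) [kg·m²·s⁻²·K⁻¹·mol⁻¹] / [kg·mol⁻¹] = m²·s⁻²·K⁻¹
All reduce to m²·s⁻²·K⁻¹ except (a), which is m²·s⁻².

(a)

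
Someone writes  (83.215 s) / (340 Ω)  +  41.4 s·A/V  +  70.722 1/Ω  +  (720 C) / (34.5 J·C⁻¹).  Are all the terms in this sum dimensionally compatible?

No

Reduce each to base SI dimensions:
  (83.215 s) / (340 Ω):  [s] / [kg·m²·s⁻³·A⁻²] = kg⁻¹·m⁻²·s⁴·A²
  41.4 s·A/V:  A·s·V⁻¹ = A·s·(J·C⁻¹)⁻¹ = kg⁻¹·m⁻²·s⁴·A²
  70.722 1/Ω:  Ω⁻¹ = (V·A⁻¹)⁻¹ = kg⁻¹·m⁻²·s³·A²
  (720 C) / (34.5 J·C⁻¹):  [s·A] / [kg·m²·s⁻³·A⁻¹] = kg⁻¹·m⁻²·s⁴·A²
The terms do not share a single dimension (kg⁻¹·m⁻²·s³·A² vs kg⁻¹·m⁻²·s⁴·A²).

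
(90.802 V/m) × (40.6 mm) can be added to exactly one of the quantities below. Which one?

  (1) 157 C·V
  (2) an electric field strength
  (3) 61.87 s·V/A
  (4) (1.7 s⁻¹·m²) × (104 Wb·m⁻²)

(4)

Reference: [kg·m·s⁻³·A⁻¹] · [m] = kg·m²·s⁻³·A⁻¹.
Each option:
  (1) C·V = s·A·J·C⁻¹ = kg·m²·s⁻²
  (2) [electric field strength] = kg·m·s⁻³·A⁻¹
  (3) V·s·A⁻¹ = J·C⁻¹·s·A⁻¹ = kg·m²·s⁻²·A⁻²
  (4) [m²·s⁻¹] · [kg·s⁻²·A⁻¹] = kg·m²·s⁻³·A⁻¹  ← same
Only (4) matches kg·m²·s⁻³·A⁻¹.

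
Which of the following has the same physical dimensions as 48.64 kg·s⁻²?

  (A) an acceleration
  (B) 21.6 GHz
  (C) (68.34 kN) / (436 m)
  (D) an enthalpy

(C)

Reference: kg·s⁻².
Each option:
  (A) [acceleration] = m·s⁻²
  (B) Hz = s⁻¹
  (C) [kg·m·s⁻²] / [m] = kg·s⁻²  ← same
  (D) [enthalpy] = kg·m²·s⁻²
Only (C) matches kg·s⁻².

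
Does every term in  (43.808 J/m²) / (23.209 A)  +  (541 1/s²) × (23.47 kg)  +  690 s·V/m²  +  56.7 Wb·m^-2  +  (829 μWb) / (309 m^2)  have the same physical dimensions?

Dimensions:
  (43.808 J/m²) / (23.209 A):  [kg·s⁻²] / [A] = kg·s⁻²·A⁻¹
  (541 1/s²) × (23.47 kg):  [s⁻²] · [kg] = kg·s⁻²
  690 s·V/m²:  V·s·m⁻² = J·C⁻¹·s·m⁻² = kg·s⁻²·A⁻¹
  56.7 Wb·m^-2:  Wb·m⁻² = V·s·m⁻² = kg·s⁻²·A⁻¹
  (829 μWb) / (309 m^2):  [kg·m²·s⁻²·A⁻¹] / [m²] = kg·s⁻²·A⁻¹
The terms do not share a single dimension (kg·s⁻² vs kg·s⁻²·A⁻¹).

No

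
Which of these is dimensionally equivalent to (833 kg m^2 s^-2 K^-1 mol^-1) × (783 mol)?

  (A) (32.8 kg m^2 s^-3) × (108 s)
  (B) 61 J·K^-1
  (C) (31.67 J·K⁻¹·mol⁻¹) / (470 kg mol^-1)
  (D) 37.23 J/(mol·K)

Reference: [kg·m²·s⁻²·K⁻¹·mol⁻¹] · [mol] = kg·m²·s⁻²·K⁻¹.
Each option:
  (A) [kg·m²·s⁻³] · [s] = kg·m²·s⁻²
  (B) J·K⁻¹ = N·m·K⁻¹ = kg·m²·s⁻²·K⁻¹  ← same
  (C) [kg·m²·s⁻²·K⁻¹·mol⁻¹] / [kg·mol⁻¹] = m²·s⁻²·K⁻¹
  (D) J·mol⁻¹·K⁻¹ = N·m·mol⁻¹·K⁻¹ = kg·m²·s⁻²·K⁻¹·mol⁻¹
Only (B) matches kg·m²·s⁻²·K⁻¹.

(B)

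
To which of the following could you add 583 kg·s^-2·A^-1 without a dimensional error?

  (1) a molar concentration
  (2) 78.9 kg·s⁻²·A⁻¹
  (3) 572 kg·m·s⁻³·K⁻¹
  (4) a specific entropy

Reference: kg·s⁻²·A⁻¹.
Each option:
  (1) [molar concentration] = m⁻³·mol
  (2) kg·s⁻²·A⁻¹  ← same
  (3) kg·m·s⁻³·K⁻¹
  (4) [specific entropy] = m²·s⁻²·K⁻¹
Only (2) matches kg·s⁻²·A⁻¹.

(2)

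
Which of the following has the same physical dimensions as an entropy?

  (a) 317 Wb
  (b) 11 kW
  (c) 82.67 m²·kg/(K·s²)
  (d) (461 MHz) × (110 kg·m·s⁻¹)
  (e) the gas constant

Reference: [entropy] = kg·m²·s⁻²·K⁻¹.
Each option:
  (a) Wb = V·s = kg·m²·s⁻²·A⁻¹
  (b) W = J·s⁻¹ = kg·m²·s⁻³
  (c) kg·m²·s⁻²·K⁻¹  ← same
  (d) [s⁻¹] · [kg·m·s⁻¹] = kg·m·s⁻²
  (e) [gas constant] = kg·m²·s⁻²·K⁻¹·mol⁻¹
Only (c) matches kg·m²·s⁻²·K⁻¹.

(c)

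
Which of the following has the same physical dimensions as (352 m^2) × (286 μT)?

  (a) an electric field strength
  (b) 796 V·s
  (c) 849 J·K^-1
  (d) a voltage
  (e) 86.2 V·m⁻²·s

Reference: [m²] · [kg·s⁻²·A⁻¹] = kg·m²·s⁻²·A⁻¹.
Each option:
  (a) [electric field strength] = kg·m·s⁻³·A⁻¹
  (b) V·s = J·C⁻¹·s = kg·m²·s⁻²·A⁻¹  ← same
  (c) J·K⁻¹ = N·m·K⁻¹ = kg·m²·s⁻²·K⁻¹
  (d) [voltage] = kg·m²·s⁻³·A⁻¹
  (e) V·s·m⁻² = J·C⁻¹·s·m⁻² = kg·s⁻²·A⁻¹
Only (b) matches kg·m²·s⁻²·A⁻¹.

(b)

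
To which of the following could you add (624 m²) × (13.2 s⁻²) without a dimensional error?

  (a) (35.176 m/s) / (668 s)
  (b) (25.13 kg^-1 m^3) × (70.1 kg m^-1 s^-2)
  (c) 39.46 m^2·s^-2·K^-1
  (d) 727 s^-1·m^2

(b)

Reference: [m²] · [s⁻²] = m²·s⁻².
Each option:
  (a) [m·s⁻¹] / [s] = m·s⁻²
  (b) [kg⁻¹·m³] · [kg·m⁻¹·s⁻²] = m²·s⁻²  ← same
  (c) m²·s⁻²·K⁻¹
  (d) m²·s⁻¹
Only (b) matches m²·s⁻².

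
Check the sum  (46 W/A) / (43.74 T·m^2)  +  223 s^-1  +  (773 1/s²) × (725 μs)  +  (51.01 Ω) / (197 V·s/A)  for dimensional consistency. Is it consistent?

Dimensions:
  (46 W/A) / (43.74 T·m^2):  [kg·m²·s⁻³·A⁻¹] / [kg·m²·s⁻²·A⁻¹] = s⁻¹
  223 s^-1:  s⁻¹
  (773 1/s²) × (725 μs):  [s⁻²] · [s] = s⁻¹
  (51.01 Ω) / (197 V·s/A):  [kg·m²·s⁻³·A⁻²] / [kg·m²·s⁻²·A⁻²] = s⁻¹
Every term reduces to s⁻¹.

Yes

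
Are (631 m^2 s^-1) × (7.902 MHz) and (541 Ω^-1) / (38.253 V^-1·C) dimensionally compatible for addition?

In SI base units:
  (631 m^2 s^-1) × (7.902 MHz):  [m²·s⁻¹] · [s⁻¹] = m²·s⁻²
  (541 Ω^-1) / (38.253 V^-1·C):  [kg⁻¹·m⁻²·s³·A²] / [kg⁻¹·m⁻²·s⁴·A²] = s⁻¹
m²·s⁻² ≠ s⁻¹, so they cannot be added.

No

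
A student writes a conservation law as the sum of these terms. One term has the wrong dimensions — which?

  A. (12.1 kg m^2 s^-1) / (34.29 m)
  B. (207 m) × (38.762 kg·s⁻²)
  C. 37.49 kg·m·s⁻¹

Work out the base dimensions of each:
  A. [kg·m²·s⁻¹] / [m] = kg·m·s⁻¹
  B. [m] · [kg·s⁻²] = kg·m·s⁻²
  C. kg·m·s⁻¹
All reduce to kg·m·s⁻¹ except B., which is kg·m·s⁻².

B.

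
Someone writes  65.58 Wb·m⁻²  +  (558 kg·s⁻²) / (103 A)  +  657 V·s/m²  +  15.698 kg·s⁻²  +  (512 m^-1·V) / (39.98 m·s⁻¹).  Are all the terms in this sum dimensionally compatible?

In SI base units:
  65.58 Wb·m⁻²:  Wb·m⁻² = V·s·m⁻² = kg·s⁻²·A⁻¹
  (558 kg·s⁻²) / (103 A):  [kg·s⁻²] / [A] = kg·s⁻²·A⁻¹
  657 V·s/m²:  V·s·m⁻² = J·C⁻¹·s·m⁻² = kg·s⁻²·A⁻¹
  15.698 kg·s⁻²:  kg·s⁻²
  (512 m^-1·V) / (39.98 m·s⁻¹):  [kg·m·s⁻³·A⁻¹] / [m·s⁻¹] = kg·s⁻²·A⁻¹
The terms do not share a single dimension (kg·s⁻² vs kg·s⁻²·A⁻¹).

No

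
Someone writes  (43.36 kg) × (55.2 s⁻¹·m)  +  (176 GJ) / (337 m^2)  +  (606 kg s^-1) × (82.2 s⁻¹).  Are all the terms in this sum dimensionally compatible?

No

Reduce each to base SI dimensions:
  (43.36 kg) × (55.2 s⁻¹·m):  [kg] · [m·s⁻¹] = kg·m·s⁻¹
  (176 GJ) / (337 m^2):  [kg·m²·s⁻²] / [m²] = kg·s⁻²
  (606 kg s^-1) × (82.2 s⁻¹):  [kg·s⁻¹] · [s⁻¹] = kg·s⁻²
The terms do not share a single dimension (kg·m·s⁻¹ vs kg·s⁻²).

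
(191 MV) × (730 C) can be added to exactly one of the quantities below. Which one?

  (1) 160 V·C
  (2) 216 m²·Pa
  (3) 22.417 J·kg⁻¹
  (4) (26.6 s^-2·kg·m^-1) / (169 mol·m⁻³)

Reference: [kg·m²·s⁻³·A⁻¹] · [s·A] = kg·m²·s⁻².
Each option:
  (1) C·V = s·A·J·C⁻¹ = kg·m²·s⁻²  ← same
  (2) Pa·m² = N·m⁻²·m² = kg·m·s⁻²
  (3) J·kg⁻¹ = N·m·kg⁻¹ = m²·s⁻²
  (4) [kg·m⁻¹·s⁻²] / [m⁻³·mol] = kg·m²·s⁻²·mol⁻¹
Only (1) matches kg·m²·s⁻².

(1)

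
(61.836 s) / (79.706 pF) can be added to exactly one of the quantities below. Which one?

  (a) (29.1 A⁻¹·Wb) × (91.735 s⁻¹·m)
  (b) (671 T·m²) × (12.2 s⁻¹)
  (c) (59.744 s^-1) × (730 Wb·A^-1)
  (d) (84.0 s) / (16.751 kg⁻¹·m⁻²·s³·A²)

Reference: [s] / [kg⁻¹·m⁻²·s⁴·A²] = kg·m²·s⁻³·A⁻².
Each option:
  (a) [kg·m²·s⁻²·A⁻²] · [m·s⁻¹] = kg·m³·s⁻³·A⁻²
  (b) [kg·m²·s⁻²·A⁻¹] · [s⁻¹] = kg·m²·s⁻³·A⁻¹
  (c) [s⁻¹] · [kg·m²·s⁻²·A⁻²] = kg·m²·s⁻³·A⁻²  ← same
  (d) [s] / [kg⁻¹·m⁻²·s³·A²] = kg·m²·s⁻²·A⁻²
Only (c) matches kg·m²·s⁻³·A⁻².

(c)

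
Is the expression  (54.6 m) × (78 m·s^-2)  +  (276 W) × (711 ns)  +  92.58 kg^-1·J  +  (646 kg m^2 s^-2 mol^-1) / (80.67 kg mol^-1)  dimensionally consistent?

Dimensions:
  (54.6 m) × (78 m·s^-2):  [m] · [m·s⁻²] = m²·s⁻²
  (276 W) × (711 ns):  [kg·m²·s⁻³] · [s] = kg·m²·s⁻²
  92.58 kg^-1·J:  J·kg⁻¹ = N·m·kg⁻¹ = m²·s⁻²
  (646 kg m^2 s^-2 mol^-1) / (80.67 kg mol^-1):  [kg·m²·s⁻²·mol⁻¹] / [kg·mol⁻¹] = m²·s⁻²
The terms do not share a single dimension (kg·m²·s⁻² vs m²·s⁻²).

No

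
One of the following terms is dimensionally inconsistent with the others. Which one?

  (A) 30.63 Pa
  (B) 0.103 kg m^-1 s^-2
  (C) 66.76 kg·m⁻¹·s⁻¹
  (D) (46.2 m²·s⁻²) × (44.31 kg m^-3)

Reduce each to base SI dimensions:
  (A) Pa = N·m⁻² = kg·m⁻¹·s⁻²
  (B) kg·m⁻¹·s⁻²
  (C) kg·m⁻¹·s⁻¹
  (D) [m²·s⁻²] · [kg·m⁻³] = kg·m⁻¹·s⁻²
All reduce to kg·m⁻¹·s⁻² except (C), which is kg·m⁻¹·s⁻¹.

(C)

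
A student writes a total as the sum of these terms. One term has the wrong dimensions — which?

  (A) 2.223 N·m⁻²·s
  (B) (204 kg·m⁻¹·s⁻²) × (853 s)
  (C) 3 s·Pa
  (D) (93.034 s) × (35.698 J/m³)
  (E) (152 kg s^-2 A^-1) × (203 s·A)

Expand each in SI base units:
  (A) N·s·m⁻² = kg·m·s⁻²·s·m⁻² = kg·m⁻¹·s⁻¹
  (B) [kg·m⁻¹·s⁻²] · [s] = kg·m⁻¹·s⁻¹
  (C) Pa·s = N·m⁻²·s = kg·m⁻¹·s⁻¹
  (D) [s] · [kg·m⁻¹·s⁻²] = kg·m⁻¹·s⁻¹
  (E) [kg·s⁻²·A⁻¹] · [s·A] = kg·s⁻¹
All reduce to kg·m⁻¹·s⁻¹ except (E), which is kg·s⁻¹.

(E)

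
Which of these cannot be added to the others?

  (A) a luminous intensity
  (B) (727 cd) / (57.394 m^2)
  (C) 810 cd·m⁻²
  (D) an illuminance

(A)

Work out the base dimensions of each:
  (A) [luminous intensity] = cd
  (B) [cd] / [m²] = m⁻²·cd
  (C) cd·m⁻² = m⁻²·cd
  (D) [illuminance] = m⁻²·cd
All reduce to m⁻²·cd except (A), which is cd.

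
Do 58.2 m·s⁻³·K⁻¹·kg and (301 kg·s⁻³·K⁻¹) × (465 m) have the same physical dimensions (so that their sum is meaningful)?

Yes

Reduce each to base SI dimensions:
  58.2 m·s⁻³·K⁻¹·kg:  kg·m·s⁻³·K⁻¹
  (301 kg·s⁻³·K⁻¹) × (465 m):  [kg·s⁻³·K⁻¹] · [m] = kg·m·s⁻³·K⁻¹
Both are kg·m·s⁻³·K⁻¹, so they have the same dimensions and can be added.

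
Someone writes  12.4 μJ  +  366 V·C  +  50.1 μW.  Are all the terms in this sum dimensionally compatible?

Work out the base dimensions of each:
  12.4 μJ:  J = N·m = kg·m²·s⁻²
  366 V·C:  C·V = s·A·J·C⁻¹ = kg·m²·s⁻²
  50.1 μW:  W = J·s⁻¹ = kg·m²·s⁻³
The terms do not share a single dimension (kg·m²·s⁻² vs kg·m²·s⁻³).

No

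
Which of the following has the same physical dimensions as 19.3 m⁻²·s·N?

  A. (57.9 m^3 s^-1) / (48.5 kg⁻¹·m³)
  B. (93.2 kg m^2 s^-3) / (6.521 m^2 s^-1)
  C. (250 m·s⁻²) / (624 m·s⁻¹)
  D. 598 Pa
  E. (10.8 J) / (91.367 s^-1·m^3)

Reference: N·s·m⁻² = kg·m·s⁻²·s·m⁻² = kg·m⁻¹·s⁻¹.
Each option:
  A. [m³·s⁻¹] / [kg⁻¹·m³] = kg·s⁻¹
  B. [kg·m²·s⁻³] / [m²·s⁻¹] = kg·s⁻²
  C. [m·s⁻²] / [m·s⁻¹] = s⁻¹
  D. Pa = N·m⁻² = kg·m⁻¹·s⁻²
  E. [kg·m²·s⁻²] / [m³·s⁻¹] = kg·m⁻¹·s⁻¹  ← same
Only E. matches kg·m⁻¹·s⁻¹.

E.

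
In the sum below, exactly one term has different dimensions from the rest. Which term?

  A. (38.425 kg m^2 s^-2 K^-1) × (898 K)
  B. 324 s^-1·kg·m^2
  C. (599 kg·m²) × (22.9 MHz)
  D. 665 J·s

A.

Expand each in SI base units:
  A. [kg·m²·s⁻²·K⁻¹] · [K] = kg·m²·s⁻²
  B. kg·m²·s⁻¹
  C. [kg·m²] · [s⁻¹] = kg·m²·s⁻¹
  D. J·s = N·m·s = kg·m²·s⁻¹
All reduce to kg·m²·s⁻¹ except A., which is kg·m²·s⁻².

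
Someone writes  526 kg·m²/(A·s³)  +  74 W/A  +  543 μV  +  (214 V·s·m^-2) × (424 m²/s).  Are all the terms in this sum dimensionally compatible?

Reduce each to base SI dimensions:
  526 kg·m²/(A·s³):  kg·m²·s⁻³·A⁻¹
  74 W/A:  W·A⁻¹ = J·s⁻¹·A⁻¹ = kg·m²·s⁻³·A⁻¹
  543 μV:  V = J·C⁻¹ = kg·m²·s⁻³·A⁻¹
  (214 V·s·m^-2) × (424 m²/s):  [kg·s⁻²·A⁻¹] · [m²·s⁻¹] = kg·m²·s⁻³·A⁻¹
Every term reduces to kg·m²·s⁻³·A⁻¹.

Yes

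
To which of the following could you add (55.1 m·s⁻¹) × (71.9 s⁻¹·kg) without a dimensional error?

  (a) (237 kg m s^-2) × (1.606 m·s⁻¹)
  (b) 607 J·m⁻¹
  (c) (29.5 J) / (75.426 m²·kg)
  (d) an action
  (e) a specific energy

Reference: [m·s⁻¹] · [kg·s⁻¹] = kg·m·s⁻².
Each option:
  (a) [kg·m·s⁻²] · [m·s⁻¹] = kg·m²·s⁻³
  (b) J·m⁻¹ = N·m·m⁻¹ = kg·m·s⁻²  ← same
  (c) [kg·m²·s⁻²] / [kg·m²] = s⁻²
  (d) [action] = kg·m²·s⁻¹
  (e) [specific energy] = m²·s⁻²
Only (b) matches kg·m·s⁻².

(b)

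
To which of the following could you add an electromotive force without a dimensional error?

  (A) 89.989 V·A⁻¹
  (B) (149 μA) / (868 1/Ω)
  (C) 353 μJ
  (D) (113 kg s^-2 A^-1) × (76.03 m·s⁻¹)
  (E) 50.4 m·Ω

(B)

Reference: [electromotive force] = kg·m²·s⁻³·A⁻¹.
Each option:
  (A) V·A⁻¹ = J·C⁻¹·A⁻¹ = kg·m²·s⁻³·A⁻²
  (B) [A] / [kg⁻¹·m⁻²·s³·A²] = kg·m²·s⁻³·A⁻¹  ← same
  (C) J = N·m = kg·m²·s⁻²
  (D) [kg·s⁻²·A⁻¹] · [m·s⁻¹] = kg·m·s⁻³·A⁻¹
  (E) Ω·m = V·A⁻¹·m = kg·m³·s⁻³·A⁻²
Only (B) matches kg·m²·s⁻³·A⁻¹.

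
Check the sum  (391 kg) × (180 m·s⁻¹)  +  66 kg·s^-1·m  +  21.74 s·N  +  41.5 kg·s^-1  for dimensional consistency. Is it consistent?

In SI base units:
  (391 kg) × (180 m·s⁻¹):  [kg] · [m·s⁻¹] = kg·m·s⁻¹
  66 kg·s^-1·m:  kg·m·s⁻¹
  21.74 s·N:  N·s = kg·m·s⁻²·s = kg·m·s⁻¹
  41.5 kg·s^-1:  kg·s⁻¹
The terms do not share a single dimension (kg·m·s⁻¹ vs kg·s⁻¹).

No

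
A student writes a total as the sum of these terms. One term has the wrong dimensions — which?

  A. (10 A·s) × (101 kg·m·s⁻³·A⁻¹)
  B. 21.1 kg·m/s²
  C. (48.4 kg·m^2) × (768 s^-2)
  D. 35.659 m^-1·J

C.

Reduce each to base SI dimensions:
  A. [s·A] · [kg·m·s⁻³·A⁻¹] = kg·m·s⁻²
  B. kg·m·s⁻²
  C. [kg·m²] · [s⁻²] = kg·m²·s⁻²
  D. J·m⁻¹ = N·m·m⁻¹ = kg·m·s⁻²
All reduce to kg·m·s⁻² except C., which is kg·m²·s⁻².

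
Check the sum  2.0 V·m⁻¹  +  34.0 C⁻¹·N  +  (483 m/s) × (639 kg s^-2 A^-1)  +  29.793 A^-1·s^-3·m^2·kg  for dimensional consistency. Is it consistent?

Dimensions:
  2.0 V·m⁻¹:  V·m⁻¹ = J·C⁻¹·m⁻¹ = kg·m·s⁻³·A⁻¹
  34.0 C⁻¹·N:  N·C⁻¹ = kg·m·s⁻²·(s·A)⁻¹ = kg·m·s⁻³·A⁻¹
  (483 m/s) × (639 kg s^-2 A^-1):  [m·s⁻¹] · [kg·s⁻²·A⁻¹] = kg·m·s⁻³·A⁻¹
  29.793 A^-1·s^-3·m^2·kg:  kg·m²·s⁻³·A⁻¹
The terms do not share a single dimension (kg·m²·s⁻³·A⁻¹ vs kg·m·s⁻³·A⁻¹).

No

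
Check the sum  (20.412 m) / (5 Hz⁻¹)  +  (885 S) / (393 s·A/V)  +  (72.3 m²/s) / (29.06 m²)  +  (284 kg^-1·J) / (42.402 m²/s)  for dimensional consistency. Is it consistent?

Reduce each to base SI dimensions:
  (20.412 m) / (5 Hz⁻¹):  [m] / [s] = m·s⁻¹
  (885 S) / (393 s·A/V):  [kg⁻¹·m⁻²·s³·A²] / [kg⁻¹·m⁻²·s⁴·A²] = s⁻¹
  (72.3 m²/s) / (29.06 m²):  [m²·s⁻¹] / [m²] = s⁻¹
  (284 kg^-1·J) / (42.402 m²/s):  [m²·s⁻²] / [m²·s⁻¹] = s⁻¹
The terms do not share a single dimension (m·s⁻¹ vs s⁻¹).

No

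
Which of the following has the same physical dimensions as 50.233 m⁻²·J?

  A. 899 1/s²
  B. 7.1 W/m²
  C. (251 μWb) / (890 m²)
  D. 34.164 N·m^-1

Reference: J·m⁻² = N·m·m⁻² = kg·s⁻².
Each option:
  A. s⁻²
  B. W·m⁻² = J·s⁻¹·m⁻² = kg·s⁻³
  C. [kg·m²·s⁻²·A⁻¹] / [m²] = kg·s⁻²·A⁻¹
  D. N·m⁻¹ = kg·m·s⁻²·m⁻¹ = kg·s⁻²  ← same
Only D. matches kg·s⁻².

D.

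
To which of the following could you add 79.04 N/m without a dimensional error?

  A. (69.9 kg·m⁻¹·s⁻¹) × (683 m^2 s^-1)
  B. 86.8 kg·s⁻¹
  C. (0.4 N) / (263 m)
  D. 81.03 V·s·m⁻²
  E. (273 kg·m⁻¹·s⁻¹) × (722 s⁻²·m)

Reference: N·m⁻¹ = kg·m·s⁻²·m⁻¹ = kg·s⁻².
Each option:
  A. [kg·m⁻¹·s⁻¹] · [m²·s⁻¹] = kg·m·s⁻²
  B. kg·s⁻¹
  C. [kg·m·s⁻²] / [m] = kg·s⁻²  ← same
  D. V·s·m⁻² = J·C⁻¹·s·m⁻² = kg·s⁻²·A⁻¹
  E. [kg·m⁻¹·s⁻¹] · [m·s⁻²] = kg·s⁻³
Only C. matches kg·s⁻².

C.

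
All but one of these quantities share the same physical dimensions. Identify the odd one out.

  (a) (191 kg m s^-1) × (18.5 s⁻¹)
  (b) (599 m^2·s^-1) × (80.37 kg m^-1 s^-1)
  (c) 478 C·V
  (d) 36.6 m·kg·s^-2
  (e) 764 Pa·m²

(c)

Expand each in SI base units:
  (a) [kg·m·s⁻¹] · [s⁻¹] = kg·m·s⁻²
  (b) [m²·s⁻¹] · [kg·m⁻¹·s⁻¹] = kg·m·s⁻²
  (c) C·V = s·A·J·C⁻¹ = kg·m²·s⁻²
  (d) kg·m·s⁻²
  (e) Pa·m² = N·m⁻²·m² = kg·m·s⁻²
All reduce to kg·m·s⁻² except (c), which is kg·m²·s⁻².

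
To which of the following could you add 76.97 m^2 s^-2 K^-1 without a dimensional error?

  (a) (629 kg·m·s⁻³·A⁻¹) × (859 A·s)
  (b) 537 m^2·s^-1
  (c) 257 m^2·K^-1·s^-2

(c)

Reference: m²·s⁻²·K⁻¹.
Each option:
  (a) [kg·m·s⁻³·A⁻¹] · [s·A] = kg·m·s⁻²
  (b) m²·s⁻¹
  (c) m²·s⁻²·K⁻¹  ← same
Only (c) matches m²·s⁻²·K⁻¹.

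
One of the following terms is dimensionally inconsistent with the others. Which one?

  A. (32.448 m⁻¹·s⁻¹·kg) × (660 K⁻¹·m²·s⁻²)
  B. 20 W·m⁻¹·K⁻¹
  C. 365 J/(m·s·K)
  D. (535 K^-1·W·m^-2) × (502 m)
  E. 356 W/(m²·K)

Work out the base dimensions of each:
  A. [kg·m⁻¹·s⁻¹] · [m²·s⁻²·K⁻¹] = kg·m·s⁻³·K⁻¹
  B. W·m⁻¹·K⁻¹ = J·s⁻¹·m⁻¹·K⁻¹ = kg·m·s⁻³·K⁻¹
  C. J·s⁻¹·m⁻¹·K⁻¹ = N·m·s⁻¹·m⁻¹·K⁻¹ = kg·m·s⁻³·K⁻¹
  D. [kg·s⁻³·K⁻¹] · [m] = kg·m·s⁻³·K⁻¹
  E. W·m⁻²·K⁻¹ = J·s⁻¹·m⁻²·K⁻¹ = kg·s⁻³·K⁻¹
All reduce to kg·m·s⁻³·K⁻¹ except E., which is kg·s⁻³·K⁻¹.

E.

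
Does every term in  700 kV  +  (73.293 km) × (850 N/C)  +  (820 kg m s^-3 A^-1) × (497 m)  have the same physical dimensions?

Yes

In SI base units:
  700 kV:  V = J·C⁻¹ = kg·m²·s⁻³·A⁻¹
  (73.293 km) × (850 N/C):  [m] · [kg·m·s⁻³·A⁻¹] = kg·m²·s⁻³·A⁻¹
  (820 kg m s^-3 A^-1) × (497 m):  [kg·m·s⁻³·A⁻¹] · [m] = kg·m²·s⁻³·A⁻¹
Every term reduces to kg·m²·s⁻³·A⁻¹.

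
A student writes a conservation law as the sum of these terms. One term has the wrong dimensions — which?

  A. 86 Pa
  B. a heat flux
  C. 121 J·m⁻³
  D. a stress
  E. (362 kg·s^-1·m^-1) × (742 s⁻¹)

B.

Reduce each to base SI dimensions:
  A. Pa = N·m⁻² = kg·m⁻¹·s⁻²
  B. [heat flux] = kg·s⁻³
  C. J·m⁻³ = N·m·m⁻³ = kg·m⁻¹·s⁻²
  D. [stress] = kg·m⁻¹·s⁻²
  E. [kg·m⁻¹·s⁻¹] · [s⁻¹] = kg·m⁻¹·s⁻²
All reduce to kg·m⁻¹·s⁻² except B., which is kg·s⁻³.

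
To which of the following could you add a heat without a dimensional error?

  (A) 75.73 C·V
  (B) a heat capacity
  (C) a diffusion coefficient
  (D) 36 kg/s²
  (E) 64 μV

Reference: [heat] = kg·m²·s⁻².
Each option:
  (A) C·V = s·A·J·C⁻¹ = kg·m²·s⁻²  ← same
  (B) [heat capacity] = kg·m²·s⁻²·K⁻¹
  (C) [diffusion coefficient] = m²·s⁻¹
  (D) kg·s⁻²
  (E) V = J·C⁻¹ = kg·m²·s⁻³·A⁻¹
Only (A) matches kg·m²·s⁻².

(A)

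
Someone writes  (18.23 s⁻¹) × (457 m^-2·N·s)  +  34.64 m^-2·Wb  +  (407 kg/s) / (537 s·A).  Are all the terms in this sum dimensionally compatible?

Work out the base dimensions of each:
  (18.23 s⁻¹) × (457 m^-2·N·s):  [s⁻¹] · [kg·m⁻¹·s⁻¹] = kg·m⁻¹·s⁻²
  34.64 m^-2·Wb:  Wb·m⁻² = V·s·m⁻² = kg·s⁻²·A⁻¹
  (407 kg/s) / (537 s·A):  [kg·s⁻¹] / [s·A] = kg·s⁻²·A⁻¹
The terms do not share a single dimension (kg·m⁻¹·s⁻² vs kg·s⁻²·A⁻¹).

No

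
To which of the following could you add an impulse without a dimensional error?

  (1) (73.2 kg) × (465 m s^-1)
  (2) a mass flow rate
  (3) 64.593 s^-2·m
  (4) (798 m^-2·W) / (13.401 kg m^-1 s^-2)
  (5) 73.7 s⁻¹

Reference: [impulse] = kg·m·s⁻¹.
Each option:
  (1) [kg] · [m·s⁻¹] = kg·m·s⁻¹  ← same
  (2) [mass flow rate] = kg·s⁻¹
  (3) m·s⁻²
  (4) [kg·s⁻³] / [kg·m⁻¹·s⁻²] = m·s⁻¹
  (5) s⁻¹
Only (1) matches kg·m·s⁻¹.

(1)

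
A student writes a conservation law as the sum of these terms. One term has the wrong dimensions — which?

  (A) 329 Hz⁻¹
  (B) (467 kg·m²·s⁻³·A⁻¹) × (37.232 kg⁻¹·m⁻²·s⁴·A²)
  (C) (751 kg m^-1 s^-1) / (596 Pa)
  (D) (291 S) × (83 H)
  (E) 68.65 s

In SI base units:
  (A) Hz⁻¹ = (s⁻¹)⁻¹ = s
  (B) [kg·m²·s⁻³·A⁻¹] · [kg⁻¹·m⁻²·s⁴·A²] = s·A
  (C) [kg·m⁻¹·s⁻¹] / [kg·m⁻¹·s⁻²] = s
  (D) [kg⁻¹·m⁻²·s³·A²] · [kg·m²·s⁻²·A⁻²] = s
  (E) s
All reduce to s except (B), which is s·A.

(B)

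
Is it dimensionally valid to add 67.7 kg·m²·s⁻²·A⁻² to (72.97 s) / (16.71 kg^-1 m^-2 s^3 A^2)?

Yes

Dimensions:
  67.7 kg·m²·s⁻²·A⁻²:  kg·m²·s⁻²·A⁻²
  (72.97 s) / (16.71 kg^-1 m^-2 s^3 A^2):  [s] / [kg⁻¹·m⁻²·s³·A²] = kg·m²·s⁻²·A⁻²
Both are kg·m²·s⁻²·A⁻², so they have the same dimensions and can be added.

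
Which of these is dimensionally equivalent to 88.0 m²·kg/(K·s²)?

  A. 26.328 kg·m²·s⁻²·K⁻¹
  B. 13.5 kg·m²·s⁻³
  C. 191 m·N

A.

Reference: kg·m²·s⁻²·K⁻¹.
Each option:
  A. kg·m²·s⁻²·K⁻¹  ← same
  B. kg·m²·s⁻³
  C. N·m = kg·m·s⁻²·m = kg·m²·s⁻²
Only A. matches kg·m²·s⁻²·K⁻¹.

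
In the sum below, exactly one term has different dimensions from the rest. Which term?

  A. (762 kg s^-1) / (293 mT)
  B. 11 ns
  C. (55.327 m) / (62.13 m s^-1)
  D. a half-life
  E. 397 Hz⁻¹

In SI base units:
  A. [kg·s⁻¹] / [kg·s⁻²·A⁻¹] = s·A
  B. s
  C. [m] / [m·s⁻¹] = s
  D. [half-life] = s
  E. Hz⁻¹ = (s⁻¹)⁻¹ = s
All reduce to s except A., which is s·A.

A.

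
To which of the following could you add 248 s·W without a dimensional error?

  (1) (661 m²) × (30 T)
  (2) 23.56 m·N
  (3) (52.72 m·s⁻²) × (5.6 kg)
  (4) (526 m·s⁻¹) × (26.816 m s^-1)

Reference: W·s = J·s⁻¹·s = kg·m²·s⁻².
Each option:
  (1) [m²] · [kg·s⁻²·A⁻¹] = kg·m²·s⁻²·A⁻¹
  (2) N·m = kg·m·s⁻²·m = kg·m²·s⁻²  ← same
  (3) [m·s⁻²] · [kg] = kg·m·s⁻²
  (4) [m·s⁻¹] · [m·s⁻¹] = m²·s⁻²
Only (2) matches kg·m²·s⁻².

(2)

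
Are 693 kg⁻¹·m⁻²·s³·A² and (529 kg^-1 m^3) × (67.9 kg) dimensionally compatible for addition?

Dimensions:
  693 kg⁻¹·m⁻²·s³·A²:  kg⁻¹·m⁻²·s³·A²
  (529 kg^-1 m^3) × (67.9 kg):  [kg⁻¹·m³] · [kg] = m³
kg⁻¹·m⁻²·s³·A² ≠ m³, so they cannot be added.

No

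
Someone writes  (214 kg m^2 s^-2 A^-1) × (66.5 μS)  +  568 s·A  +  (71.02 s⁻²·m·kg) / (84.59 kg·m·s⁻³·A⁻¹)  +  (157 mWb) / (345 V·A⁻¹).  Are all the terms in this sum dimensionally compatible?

In SI base units:
  (214 kg m^2 s^-2 A^-1) × (66.5 μS):  [kg·m²·s⁻²·A⁻¹] · [kg⁻¹·m⁻²·s³·A²] = s·A
  568 s·A:  A·s = s·A
  (71.02 s⁻²·m·kg) / (84.59 kg·m·s⁻³·A⁻¹):  [kg·m·s⁻²] / [kg·m·s⁻³·A⁻¹] = s·A
  (157 mWb) / (345 V·A⁻¹):  [kg·m²·s⁻²·A⁻¹] / [kg·m²·s⁻³·A⁻²] = s·A
Every term reduces to s·A.

Yes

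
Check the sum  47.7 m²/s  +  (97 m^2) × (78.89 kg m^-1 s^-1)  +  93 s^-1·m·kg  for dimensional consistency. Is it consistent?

No

Dimensions:
  47.7 m²/s:  m²·s⁻¹
  (97 m^2) × (78.89 kg m^-1 s^-1):  [m²] · [kg·m⁻¹·s⁻¹] = kg·m·s⁻¹
  93 s^-1·m·kg:  kg·m·s⁻¹
The terms do not share a single dimension (kg·m·s⁻¹ vs m²·s⁻¹).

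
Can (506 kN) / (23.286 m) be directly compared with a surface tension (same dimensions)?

Yes

Work out the base dimensions of each:
  (506 kN) / (23.286 m):  [kg·m·s⁻²] / [m] = kg·s⁻²
  a surface tension:  [surface tension] = kg·s⁻²
Both are kg·s⁻², so they have the same dimensions and can be added.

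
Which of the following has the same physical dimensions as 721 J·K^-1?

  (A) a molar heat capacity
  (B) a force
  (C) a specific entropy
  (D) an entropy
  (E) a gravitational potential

Reference: J·K⁻¹ = N·m·K⁻¹ = kg·m²·s⁻²·K⁻¹.
Each option:
  (A) [molar heat capacity] = kg·m²·s⁻²·K⁻¹·mol⁻¹
  (B) [force] = kg·m·s⁻²
  (C) [specific entropy] = m²·s⁻²·K⁻¹
  (D) [entropy] = kg·m²·s⁻²·K⁻¹  ← same
  (E) [gravitational potential] = m²·s⁻²
Only (D) matches kg·m²·s⁻²·K⁻¹.

(D)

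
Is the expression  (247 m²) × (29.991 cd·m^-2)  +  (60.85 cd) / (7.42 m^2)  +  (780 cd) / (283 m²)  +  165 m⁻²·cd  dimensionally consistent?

No

Reduce each to base SI dimensions:
  (247 m²) × (29.991 cd·m^-2):  [m²] · [m⁻²·cd] = cd
  (60.85 cd) / (7.42 m^2):  [cd] / [m²] = m⁻²·cd
  (780 cd) / (283 m²):  [cd] / [m²] = m⁻²·cd
  165 m⁻²·cd:  cd·m⁻² = m⁻²·cd
The terms do not share a single dimension (cd vs m⁻²·cd).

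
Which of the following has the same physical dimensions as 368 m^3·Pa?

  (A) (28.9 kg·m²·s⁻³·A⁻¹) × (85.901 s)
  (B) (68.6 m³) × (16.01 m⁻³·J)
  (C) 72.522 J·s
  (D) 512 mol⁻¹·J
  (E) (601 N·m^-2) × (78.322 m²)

(B)

Reference: Pa·m³ = N·m⁻²·m³ = kg·m²·s⁻².
Each option:
  (A) [kg·m²·s⁻³·A⁻¹] · [s] = kg·m²·s⁻²·A⁻¹
  (B) [m³] · [kg·m⁻¹·s⁻²] = kg·m²·s⁻²  ← same
  (C) J·s = N·m·s = kg·m²·s⁻¹
  (D) J·mol⁻¹ = N·m·mol⁻¹ = kg·m²·s⁻²·mol⁻¹
  (E) [kg·m⁻¹·s⁻²] · [m²] = kg·m·s⁻²
Only (B) matches kg·m²·s⁻².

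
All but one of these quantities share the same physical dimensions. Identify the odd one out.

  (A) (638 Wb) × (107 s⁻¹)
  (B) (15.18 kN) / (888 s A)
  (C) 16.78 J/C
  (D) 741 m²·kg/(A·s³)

Reduce each to base SI dimensions:
  (A) [kg·m²·s⁻²·A⁻¹] · [s⁻¹] = kg·m²·s⁻³·A⁻¹
  (B) [kg·m·s⁻²] / [s·A] = kg·m·s⁻³·A⁻¹
  (C) J·C⁻¹ = N·m·(s·A)⁻¹ = kg·m²·s⁻³·A⁻¹
  (D) kg·m²·s⁻³·A⁻¹
All reduce to kg·m²·s⁻³·A⁻¹ except (B), which is kg·m·s⁻³·A⁻¹.

(B)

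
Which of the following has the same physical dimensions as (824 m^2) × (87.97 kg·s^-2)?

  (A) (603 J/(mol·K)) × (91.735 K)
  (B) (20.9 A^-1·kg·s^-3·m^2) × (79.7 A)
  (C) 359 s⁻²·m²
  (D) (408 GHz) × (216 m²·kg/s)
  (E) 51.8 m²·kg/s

Reference: [m²] · [kg·s⁻²] = kg·m²·s⁻².
Each option:
  (A) [kg·m²·s⁻²·K⁻¹·mol⁻¹] · [K] = kg·m²·s⁻²·mol⁻¹
  (B) [kg·m²·s⁻³·A⁻¹] · [A] = kg·m²·s⁻³
  (C) m²·s⁻²
  (D) [s⁻¹] · [kg·m²·s⁻¹] = kg·m²·s⁻²  ← same
  (E) kg·m²·s⁻¹
Only (D) matches kg·m²·s⁻².

(D)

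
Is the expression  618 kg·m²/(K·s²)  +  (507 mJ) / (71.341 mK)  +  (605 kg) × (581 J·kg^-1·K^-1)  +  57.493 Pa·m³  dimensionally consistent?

No

Reduce each to base SI dimensions:
  618 kg·m²/(K·s²):  kg·m²·s⁻²·K⁻¹
  (507 mJ) / (71.341 mK):  [kg·m²·s⁻²] / [K] = kg·m²·s⁻²·K⁻¹
  (605 kg) × (581 J·kg^-1·K^-1):  [kg] · [m²·s⁻²·K⁻¹] = kg·m²·s⁻²·K⁻¹
  57.493 Pa·m³:  Pa·m³ = N·m⁻²·m³ = kg·m²·s⁻²
The terms do not share a single dimension (kg·m²·s⁻² vs kg·m²·s⁻²·K⁻¹).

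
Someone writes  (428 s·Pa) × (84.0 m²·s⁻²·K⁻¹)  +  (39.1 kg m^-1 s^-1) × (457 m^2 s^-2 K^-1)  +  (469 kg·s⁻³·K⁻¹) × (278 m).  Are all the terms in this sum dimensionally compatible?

Yes

Dimensions:
  (428 s·Pa) × (84.0 m²·s⁻²·K⁻¹):  [kg·m⁻¹·s⁻¹] · [m²·s⁻²·K⁻¹] = kg·m·s⁻³·K⁻¹
  (39.1 kg m^-1 s^-1) × (457 m^2 s^-2 K^-1):  [kg·m⁻¹·s⁻¹] · [m²·s⁻²·K⁻¹] = kg·m·s⁻³·K⁻¹
  (469 kg·s⁻³·K⁻¹) × (278 m):  [kg·s⁻³·K⁻¹] · [m] = kg·m·s⁻³·K⁻¹
Every term reduces to kg·m·s⁻³·K⁻¹.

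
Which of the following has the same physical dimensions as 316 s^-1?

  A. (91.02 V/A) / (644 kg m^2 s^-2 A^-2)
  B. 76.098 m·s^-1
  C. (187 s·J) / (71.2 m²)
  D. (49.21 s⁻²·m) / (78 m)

Reference: s⁻¹.
Each option:
  A. [kg·m²·s⁻³·A⁻²] / [kg·m²·s⁻²·A⁻²] = s⁻¹  ← same
  B. m·s⁻¹
  C. [kg·m²·s⁻¹] / [m²] = kg·s⁻¹
  D. [m·s⁻²] / [m] = s⁻²
Only A. matches s⁻¹.

A.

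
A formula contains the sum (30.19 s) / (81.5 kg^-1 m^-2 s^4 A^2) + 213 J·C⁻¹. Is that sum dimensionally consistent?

No

Dimensions:
  (30.19 s) / (81.5 kg^-1 m^-2 s^4 A^2):  [s] / [kg⁻¹·m⁻²·s⁴·A²] = kg·m²·s⁻³·A⁻²
  213 J·C⁻¹:  J·C⁻¹ = N·m·(s·A)⁻¹ = kg·m²·s⁻³·A⁻¹
kg·m²·s⁻³·A⁻² ≠ kg·m²·s⁻³·A⁻¹, so they cannot be added.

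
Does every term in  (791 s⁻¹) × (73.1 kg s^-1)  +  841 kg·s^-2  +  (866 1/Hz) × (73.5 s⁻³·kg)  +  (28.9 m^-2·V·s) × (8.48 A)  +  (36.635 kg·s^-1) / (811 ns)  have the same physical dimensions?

Expand each in SI base units:
  (791 s⁻¹) × (73.1 kg s^-1):  [s⁻¹] · [kg·s⁻¹] = kg·s⁻²
  841 kg·s^-2:  kg·s⁻²
  (866 1/Hz) × (73.5 s⁻³·kg):  [s] · [kg·s⁻³] = kg·s⁻²
  (28.9 m^-2·V·s) × (8.48 A):  [kg·s⁻²·A⁻¹] · [A] = kg·s⁻²
  (36.635 kg·s^-1) / (811 ns):  [kg·s⁻¹] / [s] = kg·s⁻²
Every term reduces to kg·s⁻².

Yes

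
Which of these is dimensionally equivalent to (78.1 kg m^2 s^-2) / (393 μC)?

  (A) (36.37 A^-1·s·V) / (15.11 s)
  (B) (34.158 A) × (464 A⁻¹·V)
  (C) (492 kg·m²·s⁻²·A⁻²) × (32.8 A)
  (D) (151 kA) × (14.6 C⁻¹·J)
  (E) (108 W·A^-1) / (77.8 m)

(B)

Reference: [kg·m²·s⁻²] / [s·A] = kg·m²·s⁻³·A⁻¹.
Each option:
  (A) [kg·m²·s⁻²·A⁻²] / [s] = kg·m²·s⁻³·A⁻²
  (B) [A] · [kg·m²·s⁻³·A⁻²] = kg·m²·s⁻³·A⁻¹  ← same
  (C) [kg·m²·s⁻²·A⁻²] · [A] = kg·m²·s⁻²·A⁻¹
  (D) [A] · [kg·m²·s⁻³·A⁻¹] = kg·m²·s⁻³
  (E) [kg·m²·s⁻³·A⁻¹] / [m] = kg·m·s⁻³·A⁻¹
Only (B) matches kg·m²·s⁻³·A⁻¹.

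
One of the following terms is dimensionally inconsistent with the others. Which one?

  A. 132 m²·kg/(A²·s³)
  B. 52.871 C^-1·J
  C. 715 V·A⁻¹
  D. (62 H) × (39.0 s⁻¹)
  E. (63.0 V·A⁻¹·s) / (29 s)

B.

Work out the base dimensions of each:
  A. kg·m²·s⁻³·A⁻²
  B. J·C⁻¹ = N·m·(s·A)⁻¹ = kg·m²·s⁻³·A⁻¹
  C. V·A⁻¹ = J·C⁻¹·A⁻¹ = kg·m²·s⁻³·A⁻²
  D. [kg·m²·s⁻²·A⁻²] · [s⁻¹] = kg·m²·s⁻³·A⁻²
  E. [kg·m²·s⁻²·A⁻²] / [s] = kg·m²·s⁻³·A⁻²
All reduce to kg·m²·s⁻³·A⁻² except B., which is kg·m²·s⁻³·A⁻¹.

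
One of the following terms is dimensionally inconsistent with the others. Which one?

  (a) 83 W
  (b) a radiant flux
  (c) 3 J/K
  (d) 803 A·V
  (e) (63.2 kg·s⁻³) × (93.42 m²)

(c)

Expand each in SI base units:
  (a) W = J·s⁻¹ = kg·m²·s⁻³
  (b) [radiant flux] = kg·m²·s⁻³
  (c) J·K⁻¹ = N·m·K⁻¹ = kg·m²·s⁻²·K⁻¹
  (d) V·A = J·C⁻¹·A = kg·m²·s⁻³
  (e) [kg·s⁻³] · [m²] = kg·m²·s⁻³
All reduce to kg·m²·s⁻³ except (c), which is kg·m²·s⁻²·K⁻¹.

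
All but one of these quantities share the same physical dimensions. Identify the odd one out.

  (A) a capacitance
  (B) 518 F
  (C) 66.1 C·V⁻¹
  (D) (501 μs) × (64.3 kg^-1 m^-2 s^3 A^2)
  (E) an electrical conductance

(E)

Work out the base dimensions of each:
  (A) [capacitance] = kg⁻¹·m⁻²·s⁴·A²
  (B) F = C·V⁻¹ = kg⁻¹·m⁻²·s⁴·A²
  (C) C·V⁻¹ = s·A·(J·C⁻¹)⁻¹ = kg⁻¹·m⁻²·s⁴·A²
  (D) [s] · [kg⁻¹·m⁻²·s³·A²] = kg⁻¹·m⁻²·s⁴·A²
  (E) [electrical conductance] = kg⁻¹·m⁻²·s³·A²
All reduce to kg⁻¹·m⁻²·s⁴·A² except (E), which is kg⁻¹·m⁻²·s³·A².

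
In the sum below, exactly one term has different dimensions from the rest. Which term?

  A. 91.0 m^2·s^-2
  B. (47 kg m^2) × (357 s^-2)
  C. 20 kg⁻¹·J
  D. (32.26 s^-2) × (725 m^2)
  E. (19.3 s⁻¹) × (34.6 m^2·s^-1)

Dimensions:
  A. m²·s⁻²
  B. [kg·m²] · [s⁻²] = kg·m²·s⁻²
  C. J·kg⁻¹ = N·m·kg⁻¹ = m²·s⁻²
  D. [s⁻²] · [m²] = m²·s⁻²
  E. [s⁻¹] · [m²·s⁻¹] = m²·s⁻²
All reduce to m²·s⁻² except B., which is kg·m²·s⁻².

B.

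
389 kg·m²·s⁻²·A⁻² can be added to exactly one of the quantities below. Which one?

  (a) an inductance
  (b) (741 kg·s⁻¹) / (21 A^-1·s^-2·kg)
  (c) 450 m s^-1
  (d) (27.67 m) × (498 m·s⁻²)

Reference: kg·m²·s⁻²·A⁻².
Each option:
  (a) [inductance] = kg·m²·s⁻²·A⁻²  ← same
  (b) [kg·s⁻¹] / [kg·s⁻²·A⁻¹] = s·A
  (c) m·s⁻¹
  (d) [m] · [m·s⁻²] = m²·s⁻²
Only (a) matches kg·m²·s⁻²·A⁻².

(a)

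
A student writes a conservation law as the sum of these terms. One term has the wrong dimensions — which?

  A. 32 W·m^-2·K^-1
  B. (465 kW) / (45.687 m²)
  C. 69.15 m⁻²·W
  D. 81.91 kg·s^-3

Reduce each to base SI dimensions:
  A. W·m⁻²·K⁻¹ = J·s⁻¹·m⁻²·K⁻¹ = kg·s⁻³·K⁻¹
  B. [kg·m²·s⁻³] / [m²] = kg·s⁻³
  C. W·m⁻² = J·s⁻¹·m⁻² = kg·s⁻³
  D. kg·s⁻³
All reduce to kg·s⁻³ except A., which is kg·s⁻³·K⁻¹.

A.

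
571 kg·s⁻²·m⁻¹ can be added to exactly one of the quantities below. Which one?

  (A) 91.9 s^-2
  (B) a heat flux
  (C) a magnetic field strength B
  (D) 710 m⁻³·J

(D)

Reference: kg·m⁻¹·s⁻².
Each option:
  (A) s⁻²
  (B) [heat flux] = kg·s⁻³
  (C) [magnetic field strength B] = kg·s⁻²·A⁻¹
  (D) J·m⁻³ = N·m·m⁻³ = kg·m⁻¹·s⁻²  ← same
Only (D) matches kg·m⁻¹·s⁻².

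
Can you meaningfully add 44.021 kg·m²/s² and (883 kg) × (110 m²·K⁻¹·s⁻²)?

No

Dimensions:
  44.021 kg·m²/s²:  kg·m²·s⁻²
  (883 kg) × (110 m²·K⁻¹·s⁻²):  [kg] · [m²·s⁻²·K⁻¹] = kg·m²·s⁻²·K⁻¹
kg·m²·s⁻² ≠ kg·m²·s⁻²·K⁻¹, so they cannot be added.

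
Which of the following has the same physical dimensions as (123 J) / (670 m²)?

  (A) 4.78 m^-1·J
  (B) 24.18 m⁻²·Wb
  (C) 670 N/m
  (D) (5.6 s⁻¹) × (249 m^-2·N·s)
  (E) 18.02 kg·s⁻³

(C)

Reference: [kg·m²·s⁻²] / [m²] = kg·s⁻².
Each option:
  (A) J·m⁻¹ = N·m·m⁻¹ = kg·m·s⁻²
  (B) Wb·m⁻² = V·s·m⁻² = kg·s⁻²·A⁻¹
  (C) N·m⁻¹ = kg·m·s⁻²·m⁻¹ = kg·s⁻²  ← same
  (D) [s⁻¹] · [kg·m⁻¹·s⁻¹] = kg·m⁻¹·s⁻²
  (E) kg·s⁻³
Only (C) matches kg·s⁻².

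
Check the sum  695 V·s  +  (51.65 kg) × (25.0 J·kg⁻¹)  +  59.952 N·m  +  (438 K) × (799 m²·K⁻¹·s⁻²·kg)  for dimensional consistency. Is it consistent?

Expand each in SI base units:
  695 V·s:  V·s = J·C⁻¹·s = kg·m²·s⁻²·A⁻¹
  (51.65 kg) × (25.0 J·kg⁻¹):  [kg] · [m²·s⁻²] = kg·m²·s⁻²
  59.952 N·m:  N·m = kg·m·s⁻²·m = kg·m²·s⁻²
  (438 K) × (799 m²·K⁻¹·s⁻²·kg):  [K] · [kg·m²·s⁻²·K⁻¹] = kg·m²·s⁻²
The terms do not share a single dimension (kg·m²·s⁻² vs kg·m²·s⁻²·A⁻¹).

No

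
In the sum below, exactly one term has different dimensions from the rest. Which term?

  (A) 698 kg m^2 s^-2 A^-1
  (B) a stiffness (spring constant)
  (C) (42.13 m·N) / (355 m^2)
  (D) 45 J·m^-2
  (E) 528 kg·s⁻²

(A)

Expand each in SI base units:
  (A) kg·m²·s⁻²·A⁻¹
  (B) [stiffness (spring constant)] = kg·s⁻²
  (C) [kg·m²·s⁻²] / [m²] = kg·s⁻²
  (D) J·m⁻² = N·m·m⁻² = kg·s⁻²
  (E) kg·s⁻²
All reduce to kg·s⁻² except (A), which is kg·m²·s⁻²·A⁻¹.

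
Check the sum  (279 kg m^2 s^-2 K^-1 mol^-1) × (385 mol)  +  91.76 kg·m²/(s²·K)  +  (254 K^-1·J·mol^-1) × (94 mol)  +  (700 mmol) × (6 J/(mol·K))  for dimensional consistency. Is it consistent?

Reduce each to base SI dimensions:
  (279 kg m^2 s^-2 K^-1 mol^-1) × (385 mol):  [kg·m²·s⁻²·K⁻¹·mol⁻¹] · [mol] = kg·m²·s⁻²·K⁻¹
  91.76 kg·m²/(s²·K):  kg·m²·s⁻²·K⁻¹
  (254 K^-1·J·mol^-1) × (94 mol):  [kg·m²·s⁻²·K⁻¹·mol⁻¹] · [mol] = kg·m²·s⁻²·K⁻¹
  (700 mmol) × (6 J/(mol·K)):  [mol] · [kg·m²·s⁻²·K⁻¹·mol⁻¹] = kg·m²·s⁻²·K⁻¹
Every term reduces to kg·m²·s⁻²·K⁻¹.

Yes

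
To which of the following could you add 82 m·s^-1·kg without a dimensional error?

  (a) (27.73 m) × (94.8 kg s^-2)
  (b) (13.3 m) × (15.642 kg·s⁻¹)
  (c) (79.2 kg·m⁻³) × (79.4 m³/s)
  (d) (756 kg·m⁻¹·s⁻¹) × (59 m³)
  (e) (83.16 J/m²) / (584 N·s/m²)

Reference: kg·m·s⁻¹.
Each option:
  (a) [m] · [kg·s⁻²] = kg·m·s⁻²
  (b) [m] · [kg·s⁻¹] = kg·m·s⁻¹  ← same
  (c) [kg·m⁻³] · [m³·s⁻¹] = kg·s⁻¹
  (d) [kg·m⁻¹·s⁻¹] · [m³] = kg·m²·s⁻¹
  (e) [kg·s⁻²] / [kg·m⁻¹·s⁻¹] = m·s⁻¹
Only (b) matches kg·m·s⁻¹.

(b)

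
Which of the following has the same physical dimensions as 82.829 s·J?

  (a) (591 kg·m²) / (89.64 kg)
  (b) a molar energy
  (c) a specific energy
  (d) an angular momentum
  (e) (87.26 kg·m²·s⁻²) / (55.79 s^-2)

(d)

Reference: J·s = N·m·s = kg·m²·s⁻¹.
Each option:
  (a) [kg·m²] / [kg] = m²
  (b) [molar energy] = kg·m²·s⁻²·mol⁻¹
  (c) [specific energy] = m²·s⁻²
  (d) [angular momentum] = kg·m²·s⁻¹  ← same
  (e) [kg·m²·s⁻²] / [s⁻²] = kg·m²
Only (d) matches kg·m²·s⁻¹.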